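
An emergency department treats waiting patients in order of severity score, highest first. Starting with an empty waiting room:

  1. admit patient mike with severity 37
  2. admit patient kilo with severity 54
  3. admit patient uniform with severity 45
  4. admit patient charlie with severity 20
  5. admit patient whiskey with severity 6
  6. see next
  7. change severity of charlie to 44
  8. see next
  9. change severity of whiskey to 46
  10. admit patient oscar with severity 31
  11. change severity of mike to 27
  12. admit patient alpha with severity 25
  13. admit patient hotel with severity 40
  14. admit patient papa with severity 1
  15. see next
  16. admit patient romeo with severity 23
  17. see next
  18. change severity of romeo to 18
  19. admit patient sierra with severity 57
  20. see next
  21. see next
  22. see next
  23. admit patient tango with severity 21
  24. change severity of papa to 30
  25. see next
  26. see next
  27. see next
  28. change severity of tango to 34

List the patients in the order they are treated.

kilo, uniform, whiskey, charlie, sierra, hotel, oscar, papa, mike, alpha

add mike (severity 37) → {mike:37}
add kilo (severity 54) → {kilo:54, mike:37}
add uniform (severity 45) → {kilo:54, uniform:45, mike:37}
add charlie (severity 20) → {kilo:54, uniform:45, mike:37, charlie:20}
add whiskey (severity 6) → {kilo:54, uniform:45, mike:37, charlie:20, whiskey:6}
see next → kilo; now {uniform:45, mike:37, charlie:20, whiskey:6}
update charlie to severity 44 → {uniform:45, charlie:44, mike:37, whiskey:6}
see next → uniform; now {charlie:44, mike:37, whiskey:6}
update whiskey to severity 46 → {whiskey:46, charlie:44, mike:37}
add oscar (severity 31) → {whiskey:46, charlie:44, mike:37, oscar:31}
update mike to severity 27 → {whiskey:46, charlie:44, oscar:31, mike:27}
add alpha (severity 25) → {whiskey:46, charlie:44, oscar:31, mike:27, alpha:25}
add hotel (severity 40) → {whiskey:46, charlie:44, hotel:40, oscar:31, mike:27, alpha:25}
add papa (severity 1) → {whiskey:46, charlie:44, hotel:40, oscar:31, mike:27, alpha:25, papa:1}
see next → whiskey; now {charlie:44, hotel:40, oscar:31, mike:27, alpha:25, papa:1}
add romeo (severity 23) → {charlie:44, hotel:40, oscar:31, mike:27, alpha:25, romeo:23, papa:1}
see next → charlie; now {hotel:40, oscar:31, mike:27, alpha:25, romeo:23, papa:1}
update romeo to severity 18 → {hotel:40, oscar:31, mike:27, alpha:25, romeo:18, papa:1}
add sierra (severity 57) → {sierra:57, hotel:40, oscar:31, mike:27, alpha:25, romeo:18, papa:1}
see next → sierra; now {hotel:40, oscar:31, mike:27, alpha:25, romeo:18, papa:1}
see next → hotel; now {oscar:31, mike:27, alpha:25, romeo:18, papa:1}
see next → oscar; now {mike:27, alpha:25, romeo:18, papa:1}
add tango (severity 21) → {mike:27, alpha:25, tango:21, romeo:18, papa:1}
update papa to severity 30 → {papa:30, mike:27, alpha:25, tango:21, romeo:18}
see next → papa; now {mike:27, alpha:25, tango:21, romeo:18}
see next → mike; now {alpha:25, tango:21, romeo:18}
see next → alpha; now {tango:21, romeo:18}
update tango to severity 34 → {tango:34, romeo:18}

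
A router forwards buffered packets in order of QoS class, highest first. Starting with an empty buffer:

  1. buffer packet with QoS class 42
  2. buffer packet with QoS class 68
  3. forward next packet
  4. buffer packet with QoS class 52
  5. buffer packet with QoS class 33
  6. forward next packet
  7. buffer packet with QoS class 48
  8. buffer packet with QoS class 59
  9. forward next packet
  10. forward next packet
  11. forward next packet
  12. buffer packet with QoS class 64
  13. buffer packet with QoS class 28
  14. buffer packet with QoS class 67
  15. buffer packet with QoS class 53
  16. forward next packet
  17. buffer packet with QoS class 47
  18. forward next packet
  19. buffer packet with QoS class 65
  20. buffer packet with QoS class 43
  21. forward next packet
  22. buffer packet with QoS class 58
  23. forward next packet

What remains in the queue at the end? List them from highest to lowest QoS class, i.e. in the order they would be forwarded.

53, 47, 43, 33, 28

insert 42 → {42}
insert 68 → {68, 42}
forward next packet → 68; now {42}
insert 52 → {52, 42}
insert 33 → {52, 42, 33}
forward next packet → 52; now {42, 33}
insert 48 → {48, 42, 33}
insert 59 → {59, 48, 42, 33}
forward next packet → 59; now {48, 42, 33}
forward next packet → 48; now {42, 33}
forward next packet → 42; now {33}
insert 64 → {64, 33}
insert 28 → {64, 33, 28}
insert 67 → {67, 64, 33, 28}
insert 53 → {67, 64, 53, 33, 28}
forward next packet → 67; now {64, 53, 33, 28}
insert 47 → {64, 53, 47, 33, 28}
forward next packet → 64; now {53, 47, 33, 28}
insert 65 → {65, 53, 47, 33, 28}
insert 43 → {65, 53, 47, 43, 33, 28}
forward next packet → 65; now {53, 47, 43, 33, 28}
insert 58 → {58, 53, 47, 43, 33, 28}
forward next packet → 58; now {53, 47, 43, 33, 28}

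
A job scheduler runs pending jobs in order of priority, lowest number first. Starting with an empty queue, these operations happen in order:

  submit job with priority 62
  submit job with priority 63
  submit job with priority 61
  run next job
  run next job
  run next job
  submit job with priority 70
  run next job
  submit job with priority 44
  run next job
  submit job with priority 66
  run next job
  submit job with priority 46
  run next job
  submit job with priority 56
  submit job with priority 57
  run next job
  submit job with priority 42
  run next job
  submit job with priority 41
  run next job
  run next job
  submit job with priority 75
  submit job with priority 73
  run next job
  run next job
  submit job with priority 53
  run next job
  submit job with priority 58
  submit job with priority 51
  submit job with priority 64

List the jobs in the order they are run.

insert 62 → {62}
insert 63 → {62, 63}
insert 61 → {61, 62, 63}
run next job → 61; now {62, 63}
run next job → 62; now {63}
run next job → 63; now {}
insert 70 → {70}
run next job → 70; now {}
insert 44 → {44}
run next job → 44; now {}
insert 66 → {66}
run next job → 66; now {}
insert 46 → {46}
run next job → 46; now {}
insert 56 → {56}
insert 57 → {56, 57}
run next job → 56; now {57}
insert 42 → {42, 57}
run next job → 42; now {57}
insert 41 → {41, 57}
run next job → 41; now {57}
run next job → 57; now {}
insert 75 → {75}
insert 73 → {73, 75}
run next job → 73; now {75}
run next job → 75; now {}
insert 53 → {53}
run next job → 53; now {}
insert 58 → {58}
insert 51 → {51, 58}
insert 64 → {51, 58, 64}

61 → 62 → 63 → 70 → 44 → 66 → 46 → 56 → 42 → 41 → 57 → 73 → 75 → 53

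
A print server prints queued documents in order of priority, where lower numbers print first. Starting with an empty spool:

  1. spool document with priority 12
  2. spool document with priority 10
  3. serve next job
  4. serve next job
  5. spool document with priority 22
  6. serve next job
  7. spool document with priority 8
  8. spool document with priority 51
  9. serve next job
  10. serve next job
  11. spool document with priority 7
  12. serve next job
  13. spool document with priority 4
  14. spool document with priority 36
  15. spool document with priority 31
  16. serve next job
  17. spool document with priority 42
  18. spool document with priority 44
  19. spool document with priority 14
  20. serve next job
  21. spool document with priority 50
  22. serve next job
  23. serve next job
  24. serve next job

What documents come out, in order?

insert 12 → {12}
insert 10 → {10, 12}
serve next job → 10; now {12}
serve next job → 12; now {}
insert 22 → {22}
serve next job → 22; now {}
insert 8 → {8}
insert 51 → {8, 51}
serve next job → 8; now {51}
serve next job → 51; now {}
insert 7 → {7}
serve next job → 7; now {}
insert 4 → {4}
insert 36 → {4, 36}
insert 31 → {4, 31, 36}
serve next job → 4; now {31, 36}
insert 42 → {31, 36, 42}
insert 44 → {31, 36, 42, 44}
insert 14 → {14, 31, 36, 42, 44}
serve next job → 14; now {31, 36, 42, 44}
insert 50 → {31, 36, 42, 44, 50}
serve next job → 31; now {36, 42, 44, 50}
serve next job → 36; now {42, 44, 50}
serve next job → 42; now {44, 50}

10, 12, 22, 8, 51, 7, 4, 14, 31, 36, 42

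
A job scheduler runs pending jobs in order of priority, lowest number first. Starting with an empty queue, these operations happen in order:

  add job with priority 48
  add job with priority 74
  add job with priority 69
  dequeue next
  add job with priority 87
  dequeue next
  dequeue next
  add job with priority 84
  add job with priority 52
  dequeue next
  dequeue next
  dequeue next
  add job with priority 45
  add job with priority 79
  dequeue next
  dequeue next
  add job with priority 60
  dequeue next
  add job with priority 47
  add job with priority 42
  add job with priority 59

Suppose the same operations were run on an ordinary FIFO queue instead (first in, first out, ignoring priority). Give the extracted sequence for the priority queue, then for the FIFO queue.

priority queue: 48, 69, 74, 52, 84, 87, 45, 79, 60; FIFO queue: 48 → 74 → 69 → 87 → 84 → 52 → 45 → 79 → 60

insert 48 → {48}
insert 74 → {48, 74}
insert 69 → {48, 69, 74}
dequeue next → 48; now {69, 74}
insert 87 → {69, 74, 87}
dequeue next → 69; now {74, 87}
dequeue next → 74; now {87}
insert 84 → {84, 87}
insert 52 → {52, 84, 87}
dequeue next → 52; now {84, 87}
dequeue next → 84; now {87}
dequeue next → 87; now {}
insert 45 → {45}
insert 79 → {45, 79}
dequeue next → 45; now {79}
dequeue next → 79; now {}
insert 60 → {60}
dequeue next → 60; now {}
insert 47 → {47}
insert 42 → {42, 47}
insert 59 → {42, 47, 59}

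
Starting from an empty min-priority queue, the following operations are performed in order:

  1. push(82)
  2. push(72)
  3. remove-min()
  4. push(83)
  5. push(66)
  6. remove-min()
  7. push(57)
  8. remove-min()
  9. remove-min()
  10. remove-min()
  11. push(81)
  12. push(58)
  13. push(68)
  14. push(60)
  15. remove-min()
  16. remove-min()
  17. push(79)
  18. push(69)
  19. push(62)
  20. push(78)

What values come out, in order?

insert 82 → {82}
insert 72 → {72, 82}
remove-min → 72; now {82}
insert 83 → {82, 83}
insert 66 → {66, 82, 83}
remove-min → 66; now {82, 83}
insert 57 → {57, 82, 83}
remove-min → 57; now {82, 83}
remove-min → 82; now {83}
remove-min → 83; now {}
insert 81 → {81}
insert 58 → {58, 81}
insert 68 → {58, 68, 81}
insert 60 → {58, 60, 68, 81}
remove-min → 58; now {60, 68, 81}
remove-min → 60; now {68, 81}
insert 79 → {68, 79, 81}
insert 69 → {68, 69, 79, 81}
insert 62 → {62, 68, 69, 79, 81}
insert 78 → {62, 68, 69, 78, 79, 81}

72 → 66 → 57 → 82 → 83 → 58 → 60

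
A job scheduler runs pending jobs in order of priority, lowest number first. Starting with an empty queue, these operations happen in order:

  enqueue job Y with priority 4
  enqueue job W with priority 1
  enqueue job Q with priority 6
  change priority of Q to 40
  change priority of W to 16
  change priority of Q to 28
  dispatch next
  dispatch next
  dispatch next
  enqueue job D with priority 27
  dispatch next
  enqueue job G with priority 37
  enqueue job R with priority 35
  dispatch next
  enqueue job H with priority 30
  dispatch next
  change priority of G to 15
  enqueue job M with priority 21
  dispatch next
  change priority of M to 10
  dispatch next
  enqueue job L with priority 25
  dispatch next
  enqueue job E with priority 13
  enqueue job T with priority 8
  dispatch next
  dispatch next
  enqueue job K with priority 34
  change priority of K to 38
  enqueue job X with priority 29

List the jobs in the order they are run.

add Y (priority 4) → {Y:4}
add W (priority 1) → {W:1, Y:4}
add Q (priority 6) → {W:1, Y:4, Q:6}
update Q to priority 40 → {W:1, Y:4, Q:40}
update W to priority 16 → {Y:4, W:16, Q:40}
update Q to priority 28 → {Y:4, W:16, Q:28}
dispatch next → Y; now {W:16, Q:28}
dispatch next → W; now {Q:28}
dispatch next → Q; now {}
add D (priority 27) → {D:27}
dispatch next → D; now {}
add G (priority 37) → {G:37}
add R (priority 35) → {R:35, G:37}
dispatch next → R; now {G:37}
add H (priority 30) → {H:30, G:37}
dispatch next → H; now {G:37}
update G to priority 15 → {G:15}
add M (priority 21) → {G:15, M:21}
dispatch next → G; now {M:21}
update M to priority 10 → {M:10}
dispatch next → M; now {}
add L (priority 25) → {L:25}
dispatch next → L; now {}
add E (priority 13) → {E:13}
add T (priority 8) → {T:8, E:13}
dispatch next → T; now {E:13}
dispatch next → E; now {}
add K (priority 34) → {K:34}
update K to priority 38 → {K:38}
add X (priority 29) → {X:29, K:38}

Y, W, Q, D, R, H, G, M, L, T, E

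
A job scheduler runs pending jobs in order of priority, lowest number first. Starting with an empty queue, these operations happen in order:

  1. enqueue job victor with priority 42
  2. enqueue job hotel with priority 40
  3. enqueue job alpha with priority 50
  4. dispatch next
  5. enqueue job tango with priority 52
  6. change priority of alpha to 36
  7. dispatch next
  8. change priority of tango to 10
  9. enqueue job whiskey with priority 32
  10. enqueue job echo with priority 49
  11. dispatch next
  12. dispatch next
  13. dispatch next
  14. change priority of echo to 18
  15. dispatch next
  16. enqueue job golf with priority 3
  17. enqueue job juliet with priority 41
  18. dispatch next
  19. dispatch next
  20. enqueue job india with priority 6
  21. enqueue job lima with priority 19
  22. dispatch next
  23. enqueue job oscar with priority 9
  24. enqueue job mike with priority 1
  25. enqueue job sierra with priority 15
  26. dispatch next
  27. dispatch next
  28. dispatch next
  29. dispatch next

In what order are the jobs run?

hotel, alpha, tango, whiskey, victor, echo, golf, juliet, india, mike, oscar, sierra, lima

add victor (priority 42) → {victor:42}
add hotel (priority 40) → {hotel:40, victor:42}
add alpha (priority 50) → {hotel:40, victor:42, alpha:50}
dispatch next → hotel; now {victor:42, alpha:50}
add tango (priority 52) → {victor:42, alpha:50, tango:52}
update alpha to priority 36 → {alpha:36, victor:42, tango:52}
dispatch next → alpha; now {victor:42, tango:52}
update tango to priority 10 → {tango:10, victor:42}
add whiskey (priority 32) → {tango:10, whiskey:32, victor:42}
add echo (priority 49) → {tango:10, whiskey:32, victor:42, echo:49}
dispatch next → tango; now {whiskey:32, victor:42, echo:49}
dispatch next → whiskey; now {victor:42, echo:49}
dispatch next → victor; now {echo:49}
update echo to priority 18 → {echo:18}
dispatch next → echo; now {}
add golf (priority 3) → {golf:3}
add juliet (priority 41) → {golf:3, juliet:41}
dispatch next → golf; now {juliet:41}
dispatch next → juliet; now {}
add india (priority 6) → {india:6}
add lima (priority 19) → {india:6, lima:19}
dispatch next → india; now {lima:19}
add oscar (priority 9) → {oscar:9, lima:19}
add mike (priority 1) → {mike:1, oscar:9, lima:19}
add sierra (priority 15) → {mike:1, oscar:9, sierra:15, lima:19}
dispatch next → mike; now {oscar:9, sierra:15, lima:19}
dispatch next → oscar; now {sierra:15, lima:19}
dispatch next → sierra; now {lima:19}
dispatch next → lima; now {}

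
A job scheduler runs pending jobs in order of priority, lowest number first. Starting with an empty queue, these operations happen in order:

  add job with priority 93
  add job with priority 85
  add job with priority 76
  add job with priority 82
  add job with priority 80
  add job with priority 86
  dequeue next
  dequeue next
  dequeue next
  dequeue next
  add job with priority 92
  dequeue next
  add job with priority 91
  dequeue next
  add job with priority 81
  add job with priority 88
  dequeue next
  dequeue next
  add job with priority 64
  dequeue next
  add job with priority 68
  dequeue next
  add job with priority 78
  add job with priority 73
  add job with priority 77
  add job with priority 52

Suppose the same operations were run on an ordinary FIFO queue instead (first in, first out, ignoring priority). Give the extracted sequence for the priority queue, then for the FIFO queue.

priority queue: [76, 80, 82, 85, 86, 91, 81, 88, 64, 68]; FIFO queue: 93, 85, 76, 82, 80, 86, 92, 91, 81, 88

insert 93 → {93}
insert 85 → {85, 93}
insert 76 → {76, 85, 93}
insert 82 → {76, 82, 85, 93}
insert 80 → {76, 80, 82, 85, 93}
insert 86 → {76, 80, 82, 85, 86, 93}
dequeue next → 76; now {80, 82, 85, 86, 93}
dequeue next → 80; now {82, 85, 86, 93}
dequeue next → 82; now {85, 86, 93}
dequeue next → 85; now {86, 93}
insert 92 → {86, 92, 93}
dequeue next → 86; now {92, 93}
insert 91 → {91, 92, 93}
dequeue next → 91; now {92, 93}
insert 81 → {81, 92, 93}
insert 88 → {81, 88, 92, 93}
dequeue next → 81; now {88, 92, 93}
dequeue next → 88; now {92, 93}
insert 64 → {64, 92, 93}
dequeue next → 64; now {92, 93}
insert 68 → {68, 92, 93}
dequeue next → 68; now {92, 93}
insert 78 → {78, 92, 93}
insert 73 → {73, 78, 92, 93}
insert 77 → {73, 77, 78, 92, 93}
insert 52 → {52, 73, 77, 78, 92, 93}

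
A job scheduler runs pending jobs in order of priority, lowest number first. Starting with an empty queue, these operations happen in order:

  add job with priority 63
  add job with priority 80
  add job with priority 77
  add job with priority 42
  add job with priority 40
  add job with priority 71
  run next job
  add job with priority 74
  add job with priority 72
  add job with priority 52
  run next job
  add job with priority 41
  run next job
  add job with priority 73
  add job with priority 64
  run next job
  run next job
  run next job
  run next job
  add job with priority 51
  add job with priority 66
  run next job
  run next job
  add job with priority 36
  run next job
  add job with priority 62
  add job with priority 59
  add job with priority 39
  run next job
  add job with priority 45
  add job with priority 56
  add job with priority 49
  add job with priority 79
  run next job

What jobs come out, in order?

insert 63 → {63}
insert 80 → {63, 80}
insert 77 → {63, 77, 80}
insert 42 → {42, 63, 77, 80}
insert 40 → {40, 42, 63, 77, 80}
insert 71 → {40, 42, 63, 71, 77, 80}
run next job → 40; now {42, 63, 71, 77, 80}
insert 74 → {42, 63, 71, 74, 77, 80}
insert 72 → {42, 63, 71, 72, 74, 77, 80}
insert 52 → {42, 52, 63, 71, 72, 74, 77, 80}
run next job → 42; now {52, 63, 71, 72, 74, 77, 80}
insert 41 → {41, 52, 63, 71, 72, 74, 77, 80}
run next job → 41; now {52, 63, 71, 72, 74, 77, 80}
insert 73 → {52, 63, 71, 72, 73, 74, 77, 80}
insert 64 → {52, 63, 64, 71, 72, 73, 74, 77, 80}
run next job → 52; now {63, 64, 71, 72, 73, 74, 77, 80}
run next job → 63; now {64, 71, 72, 73, 74, 77, 80}
run next job → 64; now {71, 72, 73, 74, 77, 80}
run next job → 71; now {72, 73, 74, 77, 80}
insert 51 → {51, 72, 73, 74, 77, 80}
insert 66 → {51, 66, 72, 73, 74, 77, 80}
run next job → 51; now {66, 72, 73, 74, 77, 80}
run next job → 66; now {72, 73, 74, 77, 80}
insert 36 → {36, 72, 73, 74, 77, 80}
run next job → 36; now {72, 73, 74, 77, 80}
insert 62 → {62, 72, 73, 74, 77, 80}
insert 59 → {59, 62, 72, 73, 74, 77, 80}
insert 39 → {39, 59, 62, 72, 73, 74, 77, 80}
run next job → 39; now {59, 62, 72, 73, 74, 77, 80}
insert 45 → {45, 59, 62, 72, 73, 74, 77, 80}
insert 56 → {45, 56, 59, 62, 72, 73, 74, 77, 80}
insert 49 → {45, 49, 56, 59, 62, 72, 73, 74, 77, 80}
insert 79 → {45, 49, 56, 59, 62, 72, 73, 74, 77, 79, 80}
run next job → 45; now {49, 56, 59, 62, 72, 73, 74, 77, 79, 80}

[40, 42, 41, 52, 63, 64, 71, 51, 66, 36, 39, 45]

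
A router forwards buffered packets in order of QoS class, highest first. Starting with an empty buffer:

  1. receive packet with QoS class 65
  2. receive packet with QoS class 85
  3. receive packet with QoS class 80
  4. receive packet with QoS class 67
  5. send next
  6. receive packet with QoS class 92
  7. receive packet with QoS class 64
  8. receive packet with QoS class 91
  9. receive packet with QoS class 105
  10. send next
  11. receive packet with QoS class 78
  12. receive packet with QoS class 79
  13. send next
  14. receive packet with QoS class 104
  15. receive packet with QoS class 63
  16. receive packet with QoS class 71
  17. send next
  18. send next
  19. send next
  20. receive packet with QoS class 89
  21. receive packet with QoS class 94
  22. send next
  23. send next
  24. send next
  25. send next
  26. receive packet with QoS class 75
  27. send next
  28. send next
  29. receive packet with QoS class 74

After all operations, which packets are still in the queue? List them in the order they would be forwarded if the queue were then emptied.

insert 65 → {65}
insert 85 → {85, 65}
insert 80 → {85, 80, 65}
insert 67 → {85, 80, 67, 65}
send next → 85; now {80, 67, 65}
insert 92 → {92, 80, 67, 65}
insert 64 → {92, 80, 67, 65, 64}
insert 91 → {92, 91, 80, 67, 65, 64}
insert 105 → {105, 92, 91, 80, 67, 65, 64}
send next → 105; now {92, 91, 80, 67, 65, 64}
insert 78 → {92, 91, 80, 78, 67, 65, 64}
insert 79 → {92, 91, 80, 79, 78, 67, 65, 64}
send next → 92; now {91, 80, 79, 78, 67, 65, 64}
insert 104 → {104, 91, 80, 79, 78, 67, 65, 64}
insert 63 → {104, 91, 80, 79, 78, 67, 65, 64, 63}
insert 71 → {104, 91, 80, 79, 78, 71, 67, 65, 64, 63}
send next → 104; now {91, 80, 79, 78, 71, 67, 65, 64, 63}
send next → 91; now {80, 79, 78, 71, 67, 65, 64, 63}
send next → 80; now {79, 78, 71, 67, 65, 64, 63}
insert 89 → {89, 79, 78, 71, 67, 65, 64, 63}
insert 94 → {94, 89, 79, 78, 71, 67, 65, 64, 63}
send next → 94; now {89, 79, 78, 71, 67, 65, 64, 63}
send next → 89; now {79, 78, 71, 67, 65, 64, 63}
send next → 79; now {78, 71, 67, 65, 64, 63}
send next → 78; now {71, 67, 65, 64, 63}
insert 75 → {75, 71, 67, 65, 64, 63}
send next → 75; now {71, 67, 65, 64, 63}
send next → 71; now {67, 65, 64, 63}
insert 74 → {74, 67, 65, 64, 63}

[74, 67, 65, 64, 63]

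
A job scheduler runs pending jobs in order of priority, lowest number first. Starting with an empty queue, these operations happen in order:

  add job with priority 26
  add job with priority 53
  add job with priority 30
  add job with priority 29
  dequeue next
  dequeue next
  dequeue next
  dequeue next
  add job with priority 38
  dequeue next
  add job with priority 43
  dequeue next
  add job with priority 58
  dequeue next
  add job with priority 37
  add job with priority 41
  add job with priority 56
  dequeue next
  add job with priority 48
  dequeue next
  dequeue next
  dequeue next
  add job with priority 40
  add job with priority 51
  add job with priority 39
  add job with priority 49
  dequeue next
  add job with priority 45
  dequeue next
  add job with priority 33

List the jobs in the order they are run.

[26, 29, 30, 53, 38, 43, 58, 37, 41, 48, 56, 39, 40]

insert 26 → {26}
insert 53 → {26, 53}
insert 30 → {26, 30, 53}
insert 29 → {26, 29, 30, 53}
dequeue next → 26; now {29, 30, 53}
dequeue next → 29; now {30, 53}
dequeue next → 30; now {53}
dequeue next → 53; now {}
insert 38 → {38}
dequeue next → 38; now {}
insert 43 → {43}
dequeue next → 43; now {}
insert 58 → {58}
dequeue next → 58; now {}
insert 37 → {37}
insert 41 → {37, 41}
insert 56 → {37, 41, 56}
dequeue next → 37; now {41, 56}
insert 48 → {41, 48, 56}
dequeue next → 41; now {48, 56}
dequeue next → 48; now {56}
dequeue next → 56; now {}
insert 40 → {40}
insert 51 → {40, 51}
insert 39 → {39, 40, 51}
insert 49 → {39, 40, 49, 51}
dequeue next → 39; now {40, 49, 51}
insert 45 → {40, 45, 49, 51}
dequeue next → 40; now {45, 49, 51}
insert 33 → {33, 45, 49, 51}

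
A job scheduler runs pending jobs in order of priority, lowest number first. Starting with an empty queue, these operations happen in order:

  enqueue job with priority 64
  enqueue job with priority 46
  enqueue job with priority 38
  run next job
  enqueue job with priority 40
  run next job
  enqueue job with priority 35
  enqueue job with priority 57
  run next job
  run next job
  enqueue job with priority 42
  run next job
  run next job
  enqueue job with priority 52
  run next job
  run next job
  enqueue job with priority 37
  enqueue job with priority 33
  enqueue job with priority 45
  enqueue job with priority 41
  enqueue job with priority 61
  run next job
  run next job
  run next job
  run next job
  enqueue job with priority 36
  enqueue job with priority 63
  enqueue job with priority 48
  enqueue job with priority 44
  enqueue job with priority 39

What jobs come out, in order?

38 → 40 → 35 → 46 → 42 → 57 → 52 → 64 → 33 → 37 → 41 → 45

insert 64 → {64}
insert 46 → {46, 64}
insert 38 → {38, 46, 64}
run next job → 38; now {46, 64}
insert 40 → {40, 46, 64}
run next job → 40; now {46, 64}
insert 35 → {35, 46, 64}
insert 57 → {35, 46, 57, 64}
run next job → 35; now {46, 57, 64}
run next job → 46; now {57, 64}
insert 42 → {42, 57, 64}
run next job → 42; now {57, 64}
run next job → 57; now {64}
insert 52 → {52, 64}
run next job → 52; now {64}
run next job → 64; now {}
insert 37 → {37}
insert 33 → {33, 37}
insert 45 → {33, 37, 45}
insert 41 → {33, 37, 41, 45}
insert 61 → {33, 37, 41, 45, 61}
run next job → 33; now {37, 41, 45, 61}
run next job → 37; now {41, 45, 61}
run next job → 41; now {45, 61}
run next job → 45; now {61}
insert 36 → {36, 61}
insert 63 → {36, 61, 63}
insert 48 → {36, 48, 61, 63}
insert 44 → {36, 44, 48, 61, 63}
insert 39 → {36, 39, 44, 48, 61, 63}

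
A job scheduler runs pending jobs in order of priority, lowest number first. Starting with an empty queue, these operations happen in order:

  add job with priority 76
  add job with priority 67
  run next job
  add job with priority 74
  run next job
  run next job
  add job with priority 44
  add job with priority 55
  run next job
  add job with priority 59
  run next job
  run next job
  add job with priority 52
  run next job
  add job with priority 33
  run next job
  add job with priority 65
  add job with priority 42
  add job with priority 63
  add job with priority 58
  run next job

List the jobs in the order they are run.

67, 74, 76, 44, 55, 59, 52, 33, 42

insert 76 → {76}
insert 67 → {67, 76}
run next job → 67; now {76}
insert 74 → {74, 76}
run next job → 74; now {76}
run next job → 76; now {}
insert 44 → {44}
insert 55 → {44, 55}
run next job → 44; now {55}
insert 59 → {55, 59}
run next job → 55; now {59}
run next job → 59; now {}
insert 52 → {52}
run next job → 52; now {}
insert 33 → {33}
run next job → 33; now {}
insert 65 → {65}
insert 42 → {42, 65}
insert 63 → {42, 63, 65}
insert 58 → {42, 58, 63, 65}
run next job → 42; now {58, 63, 65}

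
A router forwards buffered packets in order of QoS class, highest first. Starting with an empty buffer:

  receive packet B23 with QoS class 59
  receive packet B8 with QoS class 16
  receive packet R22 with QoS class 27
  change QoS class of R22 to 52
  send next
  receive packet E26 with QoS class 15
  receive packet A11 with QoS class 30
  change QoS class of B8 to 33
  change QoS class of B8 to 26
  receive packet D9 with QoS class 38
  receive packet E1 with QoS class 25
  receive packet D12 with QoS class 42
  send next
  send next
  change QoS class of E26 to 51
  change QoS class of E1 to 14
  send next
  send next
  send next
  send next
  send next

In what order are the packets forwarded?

add B23 (QoS class 59) → {B23:59}
add B8 (QoS class 16) → {B23:59, B8:16}
add R22 (QoS class 27) → {B23:59, R22:27, B8:16}
update R22 to QoS class 52 → {B23:59, R22:52, B8:16}
send next → B23; now {R22:52, B8:16}
add E26 (QoS class 15) → {R22:52, B8:16, E26:15}
add A11 (QoS class 30) → {R22:52, A11:30, B8:16, E26:15}
update B8 to QoS class 33 → {R22:52, B8:33, A11:30, E26:15}
update B8 to QoS class 26 → {R22:52, A11:30, B8:26, E26:15}
add D9 (QoS class 38) → {R22:52, D9:38, A11:30, B8:26, E26:15}
add E1 (QoS class 25) → {R22:52, D9:38, A11:30, B8:26, E1:25, E26:15}
add D12 (QoS class 42) → {R22:52, D12:42, D9:38, A11:30, B8:26, E1:25, E26:15}
send next → R22; now {D12:42, D9:38, A11:30, B8:26, E1:25, E26:15}
send next → D12; now {D9:38, A11:30, B8:26, E1:25, E26:15}
update E26 to QoS class 51 → {E26:51, D9:38, A11:30, B8:26, E1:25}
update E1 to QoS class 14 → {E26:51, D9:38, A11:30, B8:26, E1:14}
send next → E26; now {D9:38, A11:30, B8:26, E1:14}
send next → D9; now {A11:30, B8:26, E1:14}
send next → A11; now {B8:26, E1:14}
send next → B8; now {E1:14}
send next → E1; now {}

B23, R22, D12, E26, D9, A11, B8, E1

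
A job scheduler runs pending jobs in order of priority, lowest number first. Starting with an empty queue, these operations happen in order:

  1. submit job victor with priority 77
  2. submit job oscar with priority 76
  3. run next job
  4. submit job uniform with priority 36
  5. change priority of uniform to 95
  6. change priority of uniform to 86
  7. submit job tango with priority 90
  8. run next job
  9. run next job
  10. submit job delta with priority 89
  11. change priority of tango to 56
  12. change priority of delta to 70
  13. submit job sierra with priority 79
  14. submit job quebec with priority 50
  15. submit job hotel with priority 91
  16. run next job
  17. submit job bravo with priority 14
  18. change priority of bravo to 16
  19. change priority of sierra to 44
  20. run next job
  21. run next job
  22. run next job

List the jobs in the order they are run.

add victor (priority 77) → {victor:77}
add oscar (priority 76) → {oscar:76, victor:77}
run next job → oscar; now {victor:77}
add uniform (priority 36) → {uniform:36, victor:77}
update uniform to priority 95 → {victor:77, uniform:95}
update uniform to priority 86 → {victor:77, uniform:86}
add tango (priority 90) → {victor:77, uniform:86, tango:90}
run next job → victor; now {uniform:86, tango:90}
run next job → uniform; now {tango:90}
add delta (priority 89) → {delta:89, tango:90}
update tango to priority 56 → {tango:56, delta:89}
update delta to priority 70 → {tango:56, delta:70}
add sierra (priority 79) → {tango:56, delta:70, sierra:79}
add quebec (priority 50) → {quebec:50, tango:56, delta:70, sierra:79}
add hotel (priority 91) → {quebec:50, tango:56, delta:70, sierra:79, hotel:91}
run next job → quebec; now {tango:56, delta:70, sierra:79, hotel:91}
add bravo (priority 14) → {bravo:14, tango:56, delta:70, sierra:79, hotel:91}
update bravo to priority 16 → {bravo:16, tango:56, delta:70, sierra:79, hotel:91}
update sierra to priority 44 → {bravo:16, sierra:44, tango:56, delta:70, hotel:91}
run next job → bravo; now {sierra:44, tango:56, delta:70, hotel:91}
run next job → sierra; now {tango:56, delta:70, hotel:91}
run next job → tango; now {delta:70, hotel:91}

[oscar, victor, uniform, quebec, bravo, sierra, tango]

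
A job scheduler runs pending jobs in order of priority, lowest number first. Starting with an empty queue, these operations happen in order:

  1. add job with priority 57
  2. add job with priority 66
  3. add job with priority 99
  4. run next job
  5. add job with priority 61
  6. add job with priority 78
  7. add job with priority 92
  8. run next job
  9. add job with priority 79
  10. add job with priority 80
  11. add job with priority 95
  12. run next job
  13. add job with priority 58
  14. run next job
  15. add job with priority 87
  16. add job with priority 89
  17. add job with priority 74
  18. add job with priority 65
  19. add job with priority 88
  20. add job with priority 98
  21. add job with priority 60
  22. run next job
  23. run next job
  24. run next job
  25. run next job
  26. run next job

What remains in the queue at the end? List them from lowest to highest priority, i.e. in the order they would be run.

80, 87, 88, 89, 92, 95, 98, 99

insert 57 → {57}
insert 66 → {57, 66}
insert 99 → {57, 66, 99}
run next job → 57; now {66, 99}
insert 61 → {61, 66, 99}
insert 78 → {61, 66, 78, 99}
insert 92 → {61, 66, 78, 92, 99}
run next job → 61; now {66, 78, 92, 99}
insert 79 → {66, 78, 79, 92, 99}
insert 80 → {66, 78, 79, 80, 92, 99}
insert 95 → {66, 78, 79, 80, 92, 95, 99}
run next job → 66; now {78, 79, 80, 92, 95, 99}
insert 58 → {58, 78, 79, 80, 92, 95, 99}
run next job → 58; now {78, 79, 80, 92, 95, 99}
insert 87 → {78, 79, 80, 87, 92, 95, 99}
insert 89 → {78, 79, 80, 87, 89, 92, 95, 99}
insert 74 → {74, 78, 79, 80, 87, 89, 92, 95, 99}
insert 65 → {65, 74, 78, 79, 80, 87, 89, 92, 95, 99}
insert 88 → {65, 74, 78, 79, 80, 87, 88, 89, 92, 95, 99}
insert 98 → {65, 74, 78, 79, 80, 87, 88, 89, 92, 95, 98, 99}
insert 60 → {60, 65, 74, 78, 79, 80, 87, 88, 89, 92, 95, 98, 99}
run next job → 60; now {65, 74, 78, 79, 80, 87, 88, 89, 92, 95, 98, 99}
run next job → 65; now {74, 78, 79, 80, 87, 88, 89, 92, 95, 98, 99}
run next job → 74; now {78, 79, 80, 87, 88, 89, 92, 95, 98, 99}
run next job → 78; now {79, 80, 87, 88, 89, 92, 95, 98, 99}
run next job → 79; now {80, 87, 88, 89, 92, 95, 98, 99}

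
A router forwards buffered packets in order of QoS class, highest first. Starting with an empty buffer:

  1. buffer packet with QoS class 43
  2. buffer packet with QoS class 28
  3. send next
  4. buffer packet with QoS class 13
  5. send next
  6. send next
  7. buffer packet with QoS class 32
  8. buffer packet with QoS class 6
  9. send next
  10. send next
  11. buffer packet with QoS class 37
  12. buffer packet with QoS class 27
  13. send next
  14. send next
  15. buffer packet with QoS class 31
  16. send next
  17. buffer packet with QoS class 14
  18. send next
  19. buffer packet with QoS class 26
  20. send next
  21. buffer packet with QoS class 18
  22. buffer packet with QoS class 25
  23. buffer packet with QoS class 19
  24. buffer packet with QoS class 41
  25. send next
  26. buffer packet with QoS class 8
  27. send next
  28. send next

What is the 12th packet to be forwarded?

25

insert 43 → {43}
insert 28 → {43, 28}
send next → 43; now {28}
insert 13 → {28, 13}
send next → 28; now {13}
send next → 13; now {}
insert 32 → {32}
insert 6 → {32, 6}
send next → 32; now {6}
send next → 6; now {}
insert 37 → {37}
insert 27 → {37, 27}
send next → 37; now {27}
send next → 27; now {}
insert 31 → {31}
send next → 31; now {}
insert 14 → {14}
send next → 14; now {}
insert 26 → {26}
send next → 26; now {}
insert 18 → {18}
insert 25 → {25, 18}
insert 19 → {25, 19, 18}
insert 41 → {41, 25, 19, 18}
send next → 41; now {25, 19, 18}
insert 8 → {25, 19, 18, 8}
send next → 25; now {19, 18, 8}
send next → 19; now {18, 8}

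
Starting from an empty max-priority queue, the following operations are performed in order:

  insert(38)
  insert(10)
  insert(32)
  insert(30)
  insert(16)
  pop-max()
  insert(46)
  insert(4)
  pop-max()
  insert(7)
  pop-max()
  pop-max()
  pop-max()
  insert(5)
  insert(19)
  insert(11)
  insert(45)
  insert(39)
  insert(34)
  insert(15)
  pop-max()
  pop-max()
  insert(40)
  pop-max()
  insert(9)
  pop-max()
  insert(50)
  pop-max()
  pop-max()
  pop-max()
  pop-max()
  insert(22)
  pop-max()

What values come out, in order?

insert 38 → {38}
insert 10 → {38, 10}
insert 32 → {38, 32, 10}
insert 30 → {38, 32, 30, 10}
insert 16 → {38, 32, 30, 16, 10}
pop-max → 38; now {32, 30, 16, 10}
insert 46 → {46, 32, 30, 16, 10}
insert 4 → {46, 32, 30, 16, 10, 4}
pop-max → 46; now {32, 30, 16, 10, 4}
insert 7 → {32, 30, 16, 10, 7, 4}
pop-max → 32; now {30, 16, 10, 7, 4}
pop-max → 30; now {16, 10, 7, 4}
pop-max → 16; now {10, 7, 4}
insert 5 → {10, 7, 5, 4}
insert 19 → {19, 10, 7, 5, 4}
insert 11 → {19, 11, 10, 7, 5, 4}
insert 45 → {45, 19, 11, 10, 7, 5, 4}
insert 39 → {45, 39, 19, 11, 10, 7, 5, 4}
insert 34 → {45, 39, 34, 19, 11, 10, 7, 5, 4}
insert 15 → {45, 39, 34, 19, 15, 11, 10, 7, 5, 4}
pop-max → 45; now {39, 34, 19, 15, 11, 10, 7, 5, 4}
pop-max → 39; now {34, 19, 15, 11, 10, 7, 5, 4}
insert 40 → {40, 34, 19, 15, 11, 10, 7, 5, 4}
pop-max → 40; now {34, 19, 15, 11, 10, 7, 5, 4}
insert 9 → {34, 19, 15, 11, 10, 9, 7, 5, 4}
pop-max → 34; now {19, 15, 11, 10, 9, 7, 5, 4}
insert 50 → {50, 19, 15, 11, 10, 9, 7, 5, 4}
pop-max → 50; now {19, 15, 11, 10, 9, 7, 5, 4}
pop-max → 19; now {15, 11, 10, 9, 7, 5, 4}
pop-max → 15; now {11, 10, 9, 7, 5, 4}
pop-max → 11; now {10, 9, 7, 5, 4}
insert 22 → {22, 10, 9, 7, 5, 4}
pop-max → 22; now {10, 9, 7, 5, 4}

38, 46, 32, 30, 16, 45, 39, 40, 34, 50, 19, 15, 11, 22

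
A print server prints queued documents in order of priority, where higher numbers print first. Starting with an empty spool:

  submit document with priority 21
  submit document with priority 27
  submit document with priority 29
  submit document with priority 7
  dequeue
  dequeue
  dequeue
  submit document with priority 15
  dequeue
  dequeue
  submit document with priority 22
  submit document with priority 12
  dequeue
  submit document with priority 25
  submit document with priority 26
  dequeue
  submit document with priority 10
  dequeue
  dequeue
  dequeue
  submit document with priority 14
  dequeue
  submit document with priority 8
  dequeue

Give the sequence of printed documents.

insert 21 → {21}
insert 27 → {27, 21}
insert 29 → {29, 27, 21}
insert 7 → {29, 27, 21, 7}
dequeue → 29; now {27, 21, 7}
dequeue → 27; now {21, 7}
dequeue → 21; now {7}
insert 15 → {15, 7}
dequeue → 15; now {7}
dequeue → 7; now {}
insert 22 → {22}
insert 12 → {22, 12}
dequeue → 22; now {12}
insert 25 → {25, 12}
insert 26 → {26, 25, 12}
dequeue → 26; now {25, 12}
insert 10 → {25, 12, 10}
dequeue → 25; now {12, 10}
dequeue → 12; now {10}
dequeue → 10; now {}
insert 14 → {14}
dequeue → 14; now {}
insert 8 → {8}
dequeue → 8; now {}

29, 27, 21, 15, 7, 22, 26, 25, 12, 10, 14, 8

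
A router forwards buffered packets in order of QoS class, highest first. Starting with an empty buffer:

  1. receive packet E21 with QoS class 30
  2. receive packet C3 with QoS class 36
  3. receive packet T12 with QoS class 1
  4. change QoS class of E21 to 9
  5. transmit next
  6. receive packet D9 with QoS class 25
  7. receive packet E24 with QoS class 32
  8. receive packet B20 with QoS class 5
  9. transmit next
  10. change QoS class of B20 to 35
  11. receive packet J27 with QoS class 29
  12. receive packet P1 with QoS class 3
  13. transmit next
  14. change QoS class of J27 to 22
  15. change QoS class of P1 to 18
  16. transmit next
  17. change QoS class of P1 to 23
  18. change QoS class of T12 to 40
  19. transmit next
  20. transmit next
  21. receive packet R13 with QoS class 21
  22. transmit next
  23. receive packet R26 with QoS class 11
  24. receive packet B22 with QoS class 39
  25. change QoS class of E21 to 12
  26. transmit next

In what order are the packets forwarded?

C3 → E24 → B20 → D9 → T12 → P1 → J27 → B22

add E21 (QoS class 30) → {E21:30}
add C3 (QoS class 36) → {C3:36, E21:30}
add T12 (QoS class 1) → {C3:36, E21:30, T12:1}
update E21 to QoS class 9 → {C3:36, E21:9, T12:1}
transmit next → C3; now {E21:9, T12:1}
add D9 (QoS class 25) → {D9:25, E21:9, T12:1}
add E24 (QoS class 32) → {E24:32, D9:25, E21:9, T12:1}
add B20 (QoS class 5) → {E24:32, D9:25, E21:9, B20:5, T12:1}
transmit next → E24; now {D9:25, E21:9, B20:5, T12:1}
update B20 to QoS class 35 → {B20:35, D9:25, E21:9, T12:1}
add J27 (QoS class 29) → {B20:35, J27:29, D9:25, E21:9, T12:1}
add P1 (QoS class 3) → {B20:35, J27:29, D9:25, E21:9, P1:3, T12:1}
transmit next → B20; now {J27:29, D9:25, E21:9, P1:3, T12:1}
update J27 to QoS class 22 → {D9:25, J27:22, E21:9, P1:3, T12:1}
update P1 to QoS class 18 → {D9:25, J27:22, P1:18, E21:9, T12:1}
transmit next → D9; now {J27:22, P1:18, E21:9, T12:1}
update P1 to QoS class 23 → {P1:23, J27:22, E21:9, T12:1}
update T12 to QoS class 40 → {T12:40, P1:23, J27:22, E21:9}
transmit next → T12; now {P1:23, J27:22, E21:9}
transmit next → P1; now {J27:22, E21:9}
add R13 (QoS class 21) → {J27:22, R13:21, E21:9}
transmit next → J27; now {R13:21, E21:9}
add R26 (QoS class 11) → {R13:21, R26:11, E21:9}
add B22 (QoS class 39) → {B22:39, R13:21, R26:11, E21:9}
update E21 to QoS class 12 → {B22:39, R13:21, E21:12, R26:11}
transmit next → B22; now {R13:21, E21:12, R26:11}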